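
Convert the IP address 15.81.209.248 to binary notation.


15 = 00001111
81 = 01010001
209 = 11010001
248 = 11111000
Binary: 00001111.01010001.11010001.11111000


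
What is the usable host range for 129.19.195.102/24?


Network: 129.19.195.0
Broadcast: 129.19.195.255
First usable = network + 1
Last usable = broadcast - 1
Range: 129.19.195.1 to 129.19.195.254


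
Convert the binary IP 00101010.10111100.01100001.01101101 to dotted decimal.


00101010 = 42
10111100 = 188
01100001 = 97
01101101 = 109
IP: 42.188.97.109


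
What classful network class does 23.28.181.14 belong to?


First octet: 23
Binary: 00010111
0xxxxxxx -> Class A (1-126)
Class A, default mask 255.0.0.0 (/8)


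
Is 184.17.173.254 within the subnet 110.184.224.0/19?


Subnet network: 110.184.224.0
Test IP AND mask: 184.17.160.0
No, 184.17.173.254 is not in 110.184.224.0/19


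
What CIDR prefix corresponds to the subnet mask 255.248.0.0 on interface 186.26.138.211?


Binary: 11111111.11111000.00000000.00000000
Count leading 1s
Prefix: /13


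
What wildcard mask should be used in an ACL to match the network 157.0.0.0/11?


Subnet mask: 255.224.0.0
Wildcard = 255.255.255.255 - subnet mask
255 - 255 = 0
255 - 224 = 31
255 - 0 = 255
255 - 0 = 255
Wildcard: 0.31.255.255


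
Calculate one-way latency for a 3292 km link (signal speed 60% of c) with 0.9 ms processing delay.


Speed = 0.6 * 3e5 km/s = 180000 km/s
Propagation delay = 3292 / 180000 = 0.0183 s = 18.2889 ms
Processing delay = 0.9 ms
Total one-way latency = 19.1889 ms


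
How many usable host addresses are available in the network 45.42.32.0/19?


Host bits = 32 - 19 = 13
Total addresses = 2^13 = 8192
Usable = total - 2 (network and broadcast)
Usable hosts: 8190


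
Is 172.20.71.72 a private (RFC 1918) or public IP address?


RFC 1918 private ranges:
  10.0.0.0/8 (10.0.0.0 - 10.255.255.255)
  172.16.0.0/12 (172.16.0.0 - 172.31.255.255)
  192.168.0.0/16 (192.168.0.0 - 192.168.255.255)
Private (in 172.16.0.0/12)


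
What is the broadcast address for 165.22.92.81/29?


Network: 165.22.92.80/29
Host bits = 3
Set all host bits to 1:
Broadcast: 165.22.92.87


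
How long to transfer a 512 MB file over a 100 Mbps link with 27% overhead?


Effective throughput = 100 * (1 - 27/100) = 73 Mbps
File size in Mb = 512 * 8 = 4096 Mb
Time = 4096 / 73
Time = 56.1096 seconds


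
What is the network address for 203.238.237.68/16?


IP:   11001011.11101110.11101101.01000100
Mask: 11111111.11111111.00000000.00000000
AND operation:
Net:  11001011.11101110.00000000.00000000
Network: 203.238.0.0/16


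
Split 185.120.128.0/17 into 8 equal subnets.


New prefix = 17 + 3 = 20
Each subnet has 4096 addresses
  185.120.128.0/20
  185.120.144.0/20
  185.120.160.0/20
  185.120.176.0/20
  185.120.192.0/20
  185.120.208.0/20
  185.120.224.0/20
  185.120.240.0/20
Subnets: 185.120.128.0/20, 185.120.144.0/20, 185.120.160.0/20, 185.120.176.0/20, 185.120.192.0/20, 185.120.208.0/20, 185.120.224.0/20, 185.120.240.0/20


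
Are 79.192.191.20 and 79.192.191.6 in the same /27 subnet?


Mask: 255.255.255.224
79.192.191.20 AND mask = 79.192.191.0
79.192.191.6 AND mask = 79.192.191.0
Yes, same subnet (79.192.191.0)


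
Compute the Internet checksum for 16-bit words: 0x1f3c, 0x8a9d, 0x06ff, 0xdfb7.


Sum all words (with carry folding):
+ 0x1f3c = 0x1f3c
+ 0x8a9d = 0xa9d9
+ 0x06ff = 0xb0d8
+ 0xdfb7 = 0x9090
One's complement: ~0x9090
Checksum = 0x6f6f


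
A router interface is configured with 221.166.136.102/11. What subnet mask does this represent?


/11 means 11 network bits, 21 host bits
Binary: 11111111111000000000000000000000
Mask: 255.224.0.0


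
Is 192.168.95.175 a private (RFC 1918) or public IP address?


RFC 1918 private ranges:
  10.0.0.0/8 (10.0.0.0 - 10.255.255.255)
  172.16.0.0/12 (172.16.0.0 - 172.31.255.255)
  192.168.0.0/16 (192.168.0.0 - 192.168.255.255)
Private (in 192.168.0.0/16)


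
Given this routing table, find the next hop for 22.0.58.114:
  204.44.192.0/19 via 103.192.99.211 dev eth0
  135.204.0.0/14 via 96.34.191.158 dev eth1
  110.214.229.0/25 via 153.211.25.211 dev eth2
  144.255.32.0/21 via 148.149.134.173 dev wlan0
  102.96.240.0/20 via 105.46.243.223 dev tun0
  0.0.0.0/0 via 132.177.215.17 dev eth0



Longest prefix match for 22.0.58.114:
  /19 204.44.192.0: no
  /14 135.204.0.0: no
  /25 110.214.229.0: no
  /21 144.255.32.0: no
  /20 102.96.240.0: no
  /0 0.0.0.0: MATCH
Selected: next-hop 132.177.215.17 via eth0 (matched /0)


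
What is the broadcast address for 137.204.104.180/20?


Network: 137.204.96.0/20
Host bits = 12
Set all host bits to 1:
Broadcast: 137.204.111.255


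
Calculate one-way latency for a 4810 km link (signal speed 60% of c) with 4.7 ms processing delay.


Speed = 0.6 * 3e5 km/s = 180000 km/s
Propagation delay = 4810 / 180000 = 0.0267 s = 26.7222 ms
Processing delay = 4.7 ms
Total one-way latency = 31.4222 ms


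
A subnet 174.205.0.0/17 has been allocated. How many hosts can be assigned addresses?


Host bits = 32 - 17 = 15
Total addresses = 2^15 = 32768
Usable = total - 2 (network and broadcast)
Usable hosts: 32766


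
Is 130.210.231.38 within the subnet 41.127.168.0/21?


Subnet network: 41.127.168.0
Test IP AND mask: 130.210.224.0
No, 130.210.231.38 is not in 41.127.168.0/21


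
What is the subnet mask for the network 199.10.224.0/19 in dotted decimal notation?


/19 means 19 network bits, 13 host bits
Binary: 11111111111111111110000000000000
Mask: 255.255.224.0


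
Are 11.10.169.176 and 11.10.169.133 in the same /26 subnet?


Mask: 255.255.255.192
11.10.169.176 AND mask = 11.10.169.128
11.10.169.133 AND mask = 11.10.169.128
Yes, same subnet (11.10.169.128)


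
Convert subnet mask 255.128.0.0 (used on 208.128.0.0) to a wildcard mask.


Subnet mask: 255.128.0.0
Wildcard = 255.255.255.255 - subnet mask
255 - 255 = 0
255 - 128 = 127
255 - 0 = 255
255 - 0 = 255
Wildcard: 0.127.255.255


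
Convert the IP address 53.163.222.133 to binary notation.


53 = 00110101
163 = 10100011
222 = 11011110
133 = 10000101
Binary: 00110101.10100011.11011110.10000101


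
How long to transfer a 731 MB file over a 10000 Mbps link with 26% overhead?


Effective throughput = 10000 * (1 - 26/100) = 7400 Mbps
File size in Mb = 731 * 8 = 5848 Mb
Time = 5848 / 7400
Time = 0.7903 seconds


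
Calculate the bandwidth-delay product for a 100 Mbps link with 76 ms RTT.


BDP = bandwidth * RTT
= 100 Mbps * 76 ms
= 100 * 1e6 * 76 / 1000 bits
= 7600000 bits
= 950000 bytes
= 927.7344 KB
BDP = 7600000 bits (950000 bytes)


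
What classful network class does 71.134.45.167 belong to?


First octet: 71
Binary: 01000111
0xxxxxxx -> Class A (1-126)
Class A, default mask 255.0.0.0 (/8)


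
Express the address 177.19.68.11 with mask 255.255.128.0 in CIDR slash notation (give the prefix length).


Binary: 11111111.11111111.10000000.00000000
Count leading 1s
Prefix: /17


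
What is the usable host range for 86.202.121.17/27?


Network: 86.202.121.0
Broadcast: 86.202.121.31
First usable = network + 1
Last usable = broadcast - 1
Range: 86.202.121.1 to 86.202.121.30


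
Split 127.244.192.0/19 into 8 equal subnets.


New prefix = 19 + 3 = 22
Each subnet has 1024 addresses
  127.244.192.0/22
  127.244.196.0/22
  127.244.200.0/22
  127.244.204.0/22
  127.244.208.0/22
  127.244.212.0/22
  127.244.216.0/22
  127.244.220.0/22
Subnets: 127.244.192.0/22, 127.244.196.0/22, 127.244.200.0/22, 127.244.204.0/22, 127.244.208.0/22, 127.244.212.0/22, 127.244.216.0/22, 127.244.220.0/22


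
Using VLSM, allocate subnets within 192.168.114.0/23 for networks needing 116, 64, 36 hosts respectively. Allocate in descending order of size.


116 hosts -> /25 (126 usable): 192.168.114.0/25
64 hosts -> /25 (126 usable): 192.168.114.128/25
36 hosts -> /26 (62 usable): 192.168.115.0/26
Allocation: 192.168.114.0/25 (116 hosts, 126 usable); 192.168.114.128/25 (64 hosts, 126 usable); 192.168.115.0/26 (36 hosts, 62 usable)


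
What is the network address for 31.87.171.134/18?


IP:   00011111.01010111.10101011.10000110
Mask: 11111111.11111111.11000000.00000000
AND operation:
Net:  00011111.01010111.10000000.00000000
Network: 31.87.128.0/18


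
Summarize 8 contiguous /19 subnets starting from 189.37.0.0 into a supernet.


Original prefix: /19
Number of subnets: 8 = 2^3
New prefix = 19 - 3 = 16
Supernet: 189.37.0.0/16


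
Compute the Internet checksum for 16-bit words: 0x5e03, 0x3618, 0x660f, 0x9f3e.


Sum all words (with carry folding):
+ 0x5e03 = 0x5e03
+ 0x3618 = 0x941b
+ 0x660f = 0xfa2a
+ 0x9f3e = 0x9969
One's complement: ~0x9969
Checksum = 0x6696


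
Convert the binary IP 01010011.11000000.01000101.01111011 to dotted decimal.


01010011 = 83
11000000 = 192
01000101 = 69
01111011 = 123
IP: 83.192.69.123


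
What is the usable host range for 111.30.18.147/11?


Network: 111.0.0.0
Broadcast: 111.31.255.255
First usable = network + 1
Last usable = broadcast - 1
Range: 111.0.0.1 to 111.31.255.254


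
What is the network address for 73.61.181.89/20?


IP:   01001001.00111101.10110101.01011001
Mask: 11111111.11111111.11110000.00000000
AND operation:
Net:  01001001.00111101.10110000.00000000
Network: 73.61.176.0/20


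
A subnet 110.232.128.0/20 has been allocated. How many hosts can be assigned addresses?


Host bits = 32 - 20 = 12
Total addresses = 2^12 = 4096
Usable = total - 2 (network and broadcast)
Usable hosts: 4094


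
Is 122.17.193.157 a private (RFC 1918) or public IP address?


RFC 1918 private ranges:
  10.0.0.0/8 (10.0.0.0 - 10.255.255.255)
  172.16.0.0/12 (172.16.0.0 - 172.31.255.255)
  192.168.0.0/16 (192.168.0.0 - 192.168.255.255)
Public (not in any RFC 1918 range)


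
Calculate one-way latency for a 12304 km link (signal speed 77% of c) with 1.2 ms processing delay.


Speed = 0.77 * 3e5 km/s = 231000 km/s
Propagation delay = 12304 / 231000 = 0.0533 s = 53.2641 ms
Processing delay = 1.2 ms
Total one-way latency = 54.4641 ms


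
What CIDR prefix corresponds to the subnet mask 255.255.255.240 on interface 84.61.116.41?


Binary: 11111111.11111111.11111111.11110000
Count leading 1s
Prefix: /28


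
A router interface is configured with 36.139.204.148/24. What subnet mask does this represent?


/24 means 24 network bits, 8 host bits
Binary: 11111111111111111111111100000000
Mask: 255.255.255.0


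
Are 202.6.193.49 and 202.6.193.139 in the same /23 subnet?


Mask: 255.255.254.0
202.6.193.49 AND mask = 202.6.192.0
202.6.193.139 AND mask = 202.6.192.0
Yes, same subnet (202.6.192.0)


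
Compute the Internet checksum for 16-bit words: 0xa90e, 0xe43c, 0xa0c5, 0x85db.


Sum all words (with carry folding):
+ 0xa90e = 0xa90e
+ 0xe43c = 0x8d4b
+ 0xa0c5 = 0x2e11
+ 0x85db = 0xb3ec
One's complement: ~0xb3ec
Checksum = 0x4c13


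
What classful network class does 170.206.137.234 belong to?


First octet: 170
Binary: 10101010
10xxxxxx -> Class B (128-191)
Class B, default mask 255.255.0.0 (/16)


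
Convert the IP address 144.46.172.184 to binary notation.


144 = 10010000
46 = 00101110
172 = 10101100
184 = 10111000
Binary: 10010000.00101110.10101100.10111000


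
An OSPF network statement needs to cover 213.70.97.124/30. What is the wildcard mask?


Subnet mask: 255.255.255.252
Wildcard = 255.255.255.255 - subnet mask
255 - 255 = 0
255 - 255 = 0
255 - 255 = 0
255 - 252 = 3
Wildcard: 0.0.0.3


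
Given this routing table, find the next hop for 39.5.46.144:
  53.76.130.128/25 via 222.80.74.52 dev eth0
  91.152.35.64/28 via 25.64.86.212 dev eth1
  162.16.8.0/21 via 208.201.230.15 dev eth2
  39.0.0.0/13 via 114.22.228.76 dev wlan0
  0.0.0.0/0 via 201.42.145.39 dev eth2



Longest prefix match for 39.5.46.144:
  /25 53.76.130.128: no
  /28 91.152.35.64: no
  /21 162.16.8.0: no
  /13 39.0.0.0: MATCH
  /0 0.0.0.0: MATCH
Selected: next-hop 114.22.228.76 via wlan0 (matched /13)


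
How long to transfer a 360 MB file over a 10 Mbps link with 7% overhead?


Effective throughput = 10 * (1 - 7/100) = 9.3 Mbps
File size in Mb = 360 * 8 = 2880 Mb
Time = 2880 / 9.3
Time = 309.6774 seconds


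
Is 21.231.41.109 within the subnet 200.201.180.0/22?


Subnet network: 200.201.180.0
Test IP AND mask: 21.231.40.0
No, 21.231.41.109 is not in 200.201.180.0/22


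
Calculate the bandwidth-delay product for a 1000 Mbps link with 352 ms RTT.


BDP = bandwidth * RTT
= 1000 Mbps * 352 ms
= 1000 * 1e6 * 352 / 1000 bits
= 352000000 bits
= 44000000 bytes
= 42968.75 KB
BDP = 352000000 bits (44000000 bytes)


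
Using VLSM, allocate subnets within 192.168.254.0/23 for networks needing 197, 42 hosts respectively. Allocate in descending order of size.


197 hosts -> /24 (254 usable): 192.168.254.0/24
42 hosts -> /26 (62 usable): 192.168.255.0/26
Allocation: 192.168.254.0/24 (197 hosts, 254 usable); 192.168.255.0/26 (42 hosts, 62 usable)


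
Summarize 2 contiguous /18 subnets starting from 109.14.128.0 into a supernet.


Original prefix: /18
Number of subnets: 2 = 2^1
New prefix = 18 - 1 = 17
Supernet: 109.14.128.0/17


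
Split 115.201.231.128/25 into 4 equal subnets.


New prefix = 25 + 2 = 27
Each subnet has 32 addresses
  115.201.231.128/27
  115.201.231.160/27
  115.201.231.192/27
  115.201.231.224/27
Subnets: 115.201.231.128/27, 115.201.231.160/27, 115.201.231.192/27, 115.201.231.224/27


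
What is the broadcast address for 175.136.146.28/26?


Network: 175.136.146.0/26
Host bits = 6
Set all host bits to 1:
Broadcast: 175.136.146.63


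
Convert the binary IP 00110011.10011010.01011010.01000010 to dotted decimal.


00110011 = 51
10011010 = 154
01011010 = 90
01000010 = 66
IP: 51.154.90.66


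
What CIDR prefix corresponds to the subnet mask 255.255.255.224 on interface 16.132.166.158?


Binary: 11111111.11111111.11111111.11100000
Count leading 1s
Prefix: /27


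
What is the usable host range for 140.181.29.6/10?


Network: 140.128.0.0
Broadcast: 140.191.255.255
First usable = network + 1
Last usable = broadcast - 1
Range: 140.128.0.1 to 140.191.255.254


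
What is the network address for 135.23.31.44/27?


IP:   10000111.00010111.00011111.00101100
Mask: 11111111.11111111.11111111.11100000
AND operation:
Net:  10000111.00010111.00011111.00100000
Network: 135.23.31.32/27


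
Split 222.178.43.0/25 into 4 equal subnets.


New prefix = 25 + 2 = 27
Each subnet has 32 addresses
  222.178.43.0/27
  222.178.43.32/27
  222.178.43.64/27
  222.178.43.96/27
Subnets: 222.178.43.0/27, 222.178.43.32/27, 222.178.43.64/27, 222.178.43.96/27


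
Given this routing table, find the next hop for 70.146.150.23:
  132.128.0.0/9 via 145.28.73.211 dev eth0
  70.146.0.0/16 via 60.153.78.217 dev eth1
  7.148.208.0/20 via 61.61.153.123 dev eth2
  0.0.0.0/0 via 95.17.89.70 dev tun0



Longest prefix match for 70.146.150.23:
  /9 132.128.0.0: no
  /16 70.146.0.0: MATCH
  /20 7.148.208.0: no
  /0 0.0.0.0: MATCH
Selected: next-hop 60.153.78.217 via eth1 (matched /16)


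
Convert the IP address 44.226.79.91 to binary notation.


44 = 00101100
226 = 11100010
79 = 01001111
91 = 01011011
Binary: 00101100.11100010.01001111.01011011


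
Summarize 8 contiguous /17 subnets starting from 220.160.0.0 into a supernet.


Original prefix: /17
Number of subnets: 8 = 2^3
New prefix = 17 - 3 = 14
Supernet: 220.160.0.0/14


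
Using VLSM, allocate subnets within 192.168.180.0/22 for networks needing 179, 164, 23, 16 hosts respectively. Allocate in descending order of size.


179 hosts -> /24 (254 usable): 192.168.180.0/24
164 hosts -> /24 (254 usable): 192.168.181.0/24
23 hosts -> /27 (30 usable): 192.168.182.0/27
16 hosts -> /27 (30 usable): 192.168.182.32/27
Allocation: 192.168.180.0/24 (179 hosts, 254 usable); 192.168.181.0/24 (164 hosts, 254 usable); 192.168.182.0/27 (23 hosts, 30 usable); 192.168.182.32/27 (16 hosts, 30 usable)


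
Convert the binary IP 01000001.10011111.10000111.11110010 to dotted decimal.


01000001 = 65
10011111 = 159
10000111 = 135
11110010 = 242
IP: 65.159.135.242


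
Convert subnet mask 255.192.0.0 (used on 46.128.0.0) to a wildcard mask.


Subnet mask: 255.192.0.0
Wildcard = 255.255.255.255 - subnet mask
255 - 255 = 0
255 - 192 = 63
255 - 0 = 255
255 - 0 = 255
Wildcard: 0.63.255.255


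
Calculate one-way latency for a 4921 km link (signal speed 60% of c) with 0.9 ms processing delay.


Speed = 0.6 * 3e5 km/s = 180000 km/s
Propagation delay = 4921 / 180000 = 0.0273 s = 27.3389 ms
Processing delay = 0.9 ms
Total one-way latency = 28.2389 ms


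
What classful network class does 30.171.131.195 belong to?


First octet: 30
Binary: 00011110
0xxxxxxx -> Class A (1-126)
Class A, default mask 255.0.0.0 (/8)


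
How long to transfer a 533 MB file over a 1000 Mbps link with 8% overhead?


Effective throughput = 1000 * (1 - 8/100) = 920 Mbps
File size in Mb = 533 * 8 = 4264 Mb
Time = 4264 / 920
Time = 4.6348 seconds


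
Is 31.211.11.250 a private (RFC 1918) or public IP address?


RFC 1918 private ranges:
  10.0.0.0/8 (10.0.0.0 - 10.255.255.255)
  172.16.0.0/12 (172.16.0.0 - 172.31.255.255)
  192.168.0.0/16 (192.168.0.0 - 192.168.255.255)
Public (not in any RFC 1918 range)


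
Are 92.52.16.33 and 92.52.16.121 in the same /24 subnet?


Mask: 255.255.255.0
92.52.16.33 AND mask = 92.52.16.0
92.52.16.121 AND mask = 92.52.16.0
Yes, same subnet (92.52.16.0)


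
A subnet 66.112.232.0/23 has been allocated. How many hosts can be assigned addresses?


Host bits = 32 - 23 = 9
Total addresses = 2^9 = 512
Usable = total - 2 (network and broadcast)
Usable hosts: 510


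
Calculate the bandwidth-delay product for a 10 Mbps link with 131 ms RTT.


BDP = bandwidth * RTT
= 10 Mbps * 131 ms
= 10 * 1e6 * 131 / 1000 bits
= 1310000 bits
= 163750 bytes
= 159.9121 KB
BDP = 1310000 bits (163750 bytes)


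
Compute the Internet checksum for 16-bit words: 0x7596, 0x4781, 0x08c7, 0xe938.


Sum all words (with carry folding):
+ 0x7596 = 0x7596
+ 0x4781 = 0xbd17
+ 0x08c7 = 0xc5de
+ 0xe938 = 0xaf17
One's complement: ~0xaf17
Checksum = 0x50e8


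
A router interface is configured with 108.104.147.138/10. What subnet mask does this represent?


/10 means 10 network bits, 22 host bits
Binary: 11111111110000000000000000000000
Mask: 255.192.0.0


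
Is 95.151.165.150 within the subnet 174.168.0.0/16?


Subnet network: 174.168.0.0
Test IP AND mask: 95.151.0.0
No, 95.151.165.150 is not in 174.168.0.0/16


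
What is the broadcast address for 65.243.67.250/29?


Network: 65.243.67.248/29
Host bits = 3
Set all host bits to 1:
Broadcast: 65.243.67.255


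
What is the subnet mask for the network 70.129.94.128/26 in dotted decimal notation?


/26 means 26 network bits, 6 host bits
Binary: 11111111111111111111111111000000
Mask: 255.255.255.192


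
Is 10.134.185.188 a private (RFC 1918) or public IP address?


RFC 1918 private ranges:
  10.0.0.0/8 (10.0.0.0 - 10.255.255.255)
  172.16.0.0/12 (172.16.0.0 - 172.31.255.255)
  192.168.0.0/16 (192.168.0.0 - 192.168.255.255)
Private (in 10.0.0.0/8)


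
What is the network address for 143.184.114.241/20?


IP:   10001111.10111000.01110010.11110001
Mask: 11111111.11111111.11110000.00000000
AND operation:
Net:  10001111.10111000.01110000.00000000
Network: 143.184.112.0/20


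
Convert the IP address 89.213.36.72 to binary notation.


89 = 01011001
213 = 11010101
36 = 00100100
72 = 01001000
Binary: 01011001.11010101.00100100.01001000


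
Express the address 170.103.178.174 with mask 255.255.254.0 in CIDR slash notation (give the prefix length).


Binary: 11111111.11111111.11111110.00000000
Count leading 1s
Prefix: /23


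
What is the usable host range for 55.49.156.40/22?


Network: 55.49.156.0
Broadcast: 55.49.159.255
First usable = network + 1
Last usable = broadcast - 1
Range: 55.49.156.1 to 55.49.159.254


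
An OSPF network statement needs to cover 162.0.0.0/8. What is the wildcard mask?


Subnet mask: 255.0.0.0
Wildcard = 255.255.255.255 - subnet mask
255 - 255 = 0
255 - 0 = 255
255 - 0 = 255
255 - 0 = 255
Wildcard: 0.255.255.255


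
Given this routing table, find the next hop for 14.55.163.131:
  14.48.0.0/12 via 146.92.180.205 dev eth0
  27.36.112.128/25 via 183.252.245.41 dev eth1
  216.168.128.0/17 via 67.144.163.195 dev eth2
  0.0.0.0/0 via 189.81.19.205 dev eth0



Longest prefix match for 14.55.163.131:
  /12 14.48.0.0: MATCH
  /25 27.36.112.128: no
  /17 216.168.128.0: no
  /0 0.0.0.0: MATCH
Selected: next-hop 146.92.180.205 via eth0 (matched /12)


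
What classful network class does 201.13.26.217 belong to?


First octet: 201
Binary: 11001001
110xxxxx -> Class C (192-223)
Class C, default mask 255.255.255.0 (/24)


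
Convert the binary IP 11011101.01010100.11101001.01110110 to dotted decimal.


11011101 = 221
01010100 = 84
11101001 = 233
01110110 = 118
IP: 221.84.233.118


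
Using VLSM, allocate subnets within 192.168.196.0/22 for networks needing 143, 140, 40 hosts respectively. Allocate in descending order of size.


143 hosts -> /24 (254 usable): 192.168.196.0/24
140 hosts -> /24 (254 usable): 192.168.197.0/24
40 hosts -> /26 (62 usable): 192.168.198.0/26
Allocation: 192.168.196.0/24 (143 hosts, 254 usable); 192.168.197.0/24 (140 hosts, 254 usable); 192.168.198.0/26 (40 hosts, 62 usable)


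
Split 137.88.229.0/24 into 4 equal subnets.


New prefix = 24 + 2 = 26
Each subnet has 64 addresses
  137.88.229.0/26
  137.88.229.64/26
  137.88.229.128/26
  137.88.229.192/26
Subnets: 137.88.229.0/26, 137.88.229.64/26, 137.88.229.128/26, 137.88.229.192/26


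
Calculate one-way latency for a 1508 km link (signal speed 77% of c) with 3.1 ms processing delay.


Speed = 0.77 * 3e5 km/s = 231000 km/s
Propagation delay = 1508 / 231000 = 0.0065 s = 6.5281 ms
Processing delay = 3.1 ms
Total one-way latency = 9.6281 ms


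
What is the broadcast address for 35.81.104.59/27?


Network: 35.81.104.32/27
Host bits = 5
Set all host bits to 1:
Broadcast: 35.81.104.63


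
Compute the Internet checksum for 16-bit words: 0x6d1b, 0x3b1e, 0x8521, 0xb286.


Sum all words (with carry folding):
+ 0x6d1b = 0x6d1b
+ 0x3b1e = 0xa839
+ 0x8521 = 0x2d5b
+ 0xb286 = 0xdfe1
One's complement: ~0xdfe1
Checksum = 0x201e


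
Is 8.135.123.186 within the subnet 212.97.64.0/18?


Subnet network: 212.97.64.0
Test IP AND mask: 8.135.64.0
No, 8.135.123.186 is not in 212.97.64.0/18


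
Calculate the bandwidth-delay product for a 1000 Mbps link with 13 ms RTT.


BDP = bandwidth * RTT
= 1000 Mbps * 13 ms
= 1000 * 1e6 * 13 / 1000 bits
= 13000000 bits
= 1625000 bytes
= 1586.9141 KB
BDP = 13000000 bits (1625000 bytes)


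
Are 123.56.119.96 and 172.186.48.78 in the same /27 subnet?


Mask: 255.255.255.224
123.56.119.96 AND mask = 123.56.119.96
172.186.48.78 AND mask = 172.186.48.64
No, different subnets (123.56.119.96 vs 172.186.48.64)


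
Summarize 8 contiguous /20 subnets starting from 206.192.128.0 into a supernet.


Original prefix: /20
Number of subnets: 8 = 2^3
New prefix = 20 - 3 = 17
Supernet: 206.192.128.0/17


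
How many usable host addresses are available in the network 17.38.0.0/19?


Host bits = 32 - 19 = 13
Total addresses = 2^13 = 8192
Usable = total - 2 (network and broadcast)
Usable hosts: 8190


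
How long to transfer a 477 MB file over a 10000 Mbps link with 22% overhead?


Effective throughput = 10000 * (1 - 22/100) = 7800 Mbps
File size in Mb = 477 * 8 = 3816 Mb
Time = 3816 / 7800
Time = 0.4892 seconds


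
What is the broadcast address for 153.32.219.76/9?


Network: 153.0.0.0/9
Host bits = 23
Set all host bits to 1:
Broadcast: 153.127.255.255


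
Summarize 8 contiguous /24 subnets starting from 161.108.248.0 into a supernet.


Original prefix: /24
Number of subnets: 8 = 2^3
New prefix = 24 - 3 = 21
Supernet: 161.108.248.0/21


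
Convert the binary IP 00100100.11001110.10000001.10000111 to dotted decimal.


00100100 = 36
11001110 = 206
10000001 = 129
10000111 = 135
IP: 36.206.129.135


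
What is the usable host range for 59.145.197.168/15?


Network: 59.144.0.0
Broadcast: 59.145.255.255
First usable = network + 1
Last usable = broadcast - 1
Range: 59.144.0.1 to 59.145.255.254


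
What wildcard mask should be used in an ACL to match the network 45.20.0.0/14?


Subnet mask: 255.252.0.0
Wildcard = 255.255.255.255 - subnet mask
255 - 255 = 0
255 - 252 = 3
255 - 0 = 255
255 - 0 = 255
Wildcard: 0.3.255.255


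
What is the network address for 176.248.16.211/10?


IP:   10110000.11111000.00010000.11010011
Mask: 11111111.11000000.00000000.00000000
AND operation:
Net:  10110000.11000000.00000000.00000000
Network: 176.192.0.0/10


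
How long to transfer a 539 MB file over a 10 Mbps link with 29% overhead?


Effective throughput = 10 * (1 - 29/100) = 7.1 Mbps
File size in Mb = 539 * 8 = 4312 Mb
Time = 4312 / 7.1
Time = 607.3239 seconds


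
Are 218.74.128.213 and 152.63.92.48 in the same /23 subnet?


Mask: 255.255.254.0
218.74.128.213 AND mask = 218.74.128.0
152.63.92.48 AND mask = 152.63.92.0
No, different subnets (218.74.128.0 vs 152.63.92.0)


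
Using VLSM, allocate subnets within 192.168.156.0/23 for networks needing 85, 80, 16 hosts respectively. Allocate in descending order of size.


85 hosts -> /25 (126 usable): 192.168.156.0/25
80 hosts -> /25 (126 usable): 192.168.156.128/25
16 hosts -> /27 (30 usable): 192.168.157.0/27
Allocation: 192.168.156.0/25 (85 hosts, 126 usable); 192.168.156.128/25 (80 hosts, 126 usable); 192.168.157.0/27 (16 hosts, 30 usable)


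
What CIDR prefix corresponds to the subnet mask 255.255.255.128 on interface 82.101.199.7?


Binary: 11111111.11111111.11111111.10000000
Count leading 1s
Prefix: /25


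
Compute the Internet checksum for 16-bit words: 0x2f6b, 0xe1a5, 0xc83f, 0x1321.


Sum all words (with carry folding):
+ 0x2f6b = 0x2f6b
+ 0xe1a5 = 0x1111
+ 0xc83f = 0xd950
+ 0x1321 = 0xec71
One's complement: ~0xec71
Checksum = 0x138e


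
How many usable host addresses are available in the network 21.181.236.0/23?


Host bits = 32 - 23 = 9
Total addresses = 2^9 = 512
Usable = total - 2 (network and broadcast)
Usable hosts: 510


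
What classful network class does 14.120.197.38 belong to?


First octet: 14
Binary: 00001110
0xxxxxxx -> Class A (1-126)
Class A, default mask 255.0.0.0 (/8)


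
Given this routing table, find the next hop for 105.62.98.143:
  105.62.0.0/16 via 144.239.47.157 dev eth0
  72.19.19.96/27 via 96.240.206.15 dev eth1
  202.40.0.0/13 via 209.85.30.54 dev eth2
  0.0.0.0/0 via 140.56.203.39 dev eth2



Longest prefix match for 105.62.98.143:
  /16 105.62.0.0: MATCH
  /27 72.19.19.96: no
  /13 202.40.0.0: no
  /0 0.0.0.0: MATCH
Selected: next-hop 144.239.47.157 via eth0 (matched /16)


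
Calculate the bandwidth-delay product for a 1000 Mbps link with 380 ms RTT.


BDP = bandwidth * RTT
= 1000 Mbps * 380 ms
= 1000 * 1e6 * 380 / 1000 bits
= 380000000 bits
= 47500000 bytes
= 46386.7188 KB
BDP = 380000000 bits (47500000 bytes)


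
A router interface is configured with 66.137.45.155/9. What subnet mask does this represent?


/9 means 9 network bits, 23 host bits
Binary: 11111111100000000000000000000000
Mask: 255.128.0.0


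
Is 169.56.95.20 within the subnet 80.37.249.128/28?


Subnet network: 80.37.249.128
Test IP AND mask: 169.56.95.16
No, 169.56.95.20 is not in 80.37.249.128/28


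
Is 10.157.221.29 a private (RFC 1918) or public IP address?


RFC 1918 private ranges:
  10.0.0.0/8 (10.0.0.0 - 10.255.255.255)
  172.16.0.0/12 (172.16.0.0 - 172.31.255.255)
  192.168.0.0/16 (192.168.0.0 - 192.168.255.255)
Private (in 10.0.0.0/8)


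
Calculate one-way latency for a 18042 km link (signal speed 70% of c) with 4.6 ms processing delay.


Speed = 0.7 * 3e5 km/s = 210000 km/s
Propagation delay = 18042 / 210000 = 0.0859 s = 85.9143 ms
Processing delay = 4.6 ms
Total one-way latency = 90.5143 ms


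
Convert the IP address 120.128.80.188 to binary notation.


120 = 01111000
128 = 10000000
80 = 01010000
188 = 10111100
Binary: 01111000.10000000.01010000.10111100


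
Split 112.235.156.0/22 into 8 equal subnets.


New prefix = 22 + 3 = 25
Each subnet has 128 addresses
  112.235.156.0/25
  112.235.156.128/25
  112.235.157.0/25
  112.235.157.128/25
  112.235.158.0/25
  112.235.158.128/25
  112.235.159.0/25
  112.235.159.128/25
Subnets: 112.235.156.0/25, 112.235.156.128/25, 112.235.157.0/25, 112.235.157.128/25, 112.235.158.0/25, 112.235.158.128/25, 112.235.159.0/25, 112.235.159.128/25


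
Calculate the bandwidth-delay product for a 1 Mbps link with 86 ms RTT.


BDP = bandwidth * RTT
= 1 Mbps * 86 ms
= 1 * 1e6 * 86 / 1000 bits
= 86000 bits
= 10750 bytes
= 10.498 KB
BDP = 86000 bits (10750 bytes)


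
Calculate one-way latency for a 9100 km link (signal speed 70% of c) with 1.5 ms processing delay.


Speed = 0.7 * 3e5 km/s = 210000 km/s
Propagation delay = 9100 / 210000 = 0.0433 s = 43.3333 ms
Processing delay = 1.5 ms
Total one-way latency = 44.8333 ms


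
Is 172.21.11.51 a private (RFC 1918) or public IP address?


RFC 1918 private ranges:
  10.0.0.0/8 (10.0.0.0 - 10.255.255.255)
  172.16.0.0/12 (172.16.0.0 - 172.31.255.255)
  192.168.0.0/16 (192.168.0.0 - 192.168.255.255)
Private (in 172.16.0.0/12)


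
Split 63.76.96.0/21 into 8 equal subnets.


New prefix = 21 + 3 = 24
Each subnet has 256 addresses
  63.76.96.0/24
  63.76.97.0/24
  63.76.98.0/24
  63.76.99.0/24
  63.76.100.0/24
  63.76.101.0/24
  63.76.102.0/24
  63.76.103.0/24
Subnets: 63.76.96.0/24, 63.76.97.0/24, 63.76.98.0/24, 63.76.99.0/24, 63.76.100.0/24, 63.76.101.0/24, 63.76.102.0/24, 63.76.103.0/24


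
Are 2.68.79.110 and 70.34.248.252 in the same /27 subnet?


Mask: 255.255.255.224
2.68.79.110 AND mask = 2.68.79.96
70.34.248.252 AND mask = 70.34.248.224
No, different subnets (2.68.79.96 vs 70.34.248.224)


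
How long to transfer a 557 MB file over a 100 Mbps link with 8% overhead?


Effective throughput = 100 * (1 - 8/100) = 92 Mbps
File size in Mb = 557 * 8 = 4456 Mb
Time = 4456 / 92
Time = 48.4348 seconds


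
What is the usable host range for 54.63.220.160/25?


Network: 54.63.220.128
Broadcast: 54.63.220.255
First usable = network + 1
Last usable = broadcast - 1
Range: 54.63.220.129 to 54.63.220.254


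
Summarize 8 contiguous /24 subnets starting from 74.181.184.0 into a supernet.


Original prefix: /24
Number of subnets: 8 = 2^3
New prefix = 24 - 3 = 21
Supernet: 74.181.184.0/21


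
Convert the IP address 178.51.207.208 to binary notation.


178 = 10110010
51 = 00110011
207 = 11001111
208 = 11010000
Binary: 10110010.00110011.11001111.11010000


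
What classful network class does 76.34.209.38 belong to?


First octet: 76
Binary: 01001100
0xxxxxxx -> Class A (1-126)
Class A, default mask 255.0.0.0 (/8)


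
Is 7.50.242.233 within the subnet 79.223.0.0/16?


Subnet network: 79.223.0.0
Test IP AND mask: 7.50.0.0
No, 7.50.242.233 is not in 79.223.0.0/16


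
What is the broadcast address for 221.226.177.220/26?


Network: 221.226.177.192/26
Host bits = 6
Set all host bits to 1:
Broadcast: 221.226.177.255


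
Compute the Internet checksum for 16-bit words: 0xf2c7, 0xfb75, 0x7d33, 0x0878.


Sum all words (with carry folding):
+ 0xf2c7 = 0xf2c7
+ 0xfb75 = 0xee3d
+ 0x7d33 = 0x6b71
+ 0x0878 = 0x73e9
One's complement: ~0x73e9
Checksum = 0x8c16


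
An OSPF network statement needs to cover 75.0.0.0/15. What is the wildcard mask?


Subnet mask: 255.254.0.0
Wildcard = 255.255.255.255 - subnet mask
255 - 255 = 0
255 - 254 = 1
255 - 0 = 255
255 - 0 = 255
Wildcard: 0.1.255.255


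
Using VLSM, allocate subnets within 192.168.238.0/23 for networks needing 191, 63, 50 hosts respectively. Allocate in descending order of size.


191 hosts -> /24 (254 usable): 192.168.238.0/24
63 hosts -> /25 (126 usable): 192.168.239.0/25
50 hosts -> /26 (62 usable): 192.168.239.128/26
Allocation: 192.168.238.0/24 (191 hosts, 254 usable); 192.168.239.0/25 (63 hosts, 126 usable); 192.168.239.128/26 (50 hosts, 62 usable)


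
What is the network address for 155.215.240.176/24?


IP:   10011011.11010111.11110000.10110000
Mask: 11111111.11111111.11111111.00000000
AND operation:
Net:  10011011.11010111.11110000.00000000
Network: 155.215.240.0/24


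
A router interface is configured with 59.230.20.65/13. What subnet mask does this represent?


/13 means 13 network bits, 19 host bits
Binary: 11111111111110000000000000000000
Mask: 255.248.0.0


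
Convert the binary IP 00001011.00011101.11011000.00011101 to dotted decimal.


00001011 = 11
00011101 = 29
11011000 = 216
00011101 = 29
IP: 11.29.216.29


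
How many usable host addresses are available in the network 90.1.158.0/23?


Host bits = 32 - 23 = 9
Total addresses = 2^9 = 512
Usable = total - 2 (network and broadcast)
Usable hosts: 510


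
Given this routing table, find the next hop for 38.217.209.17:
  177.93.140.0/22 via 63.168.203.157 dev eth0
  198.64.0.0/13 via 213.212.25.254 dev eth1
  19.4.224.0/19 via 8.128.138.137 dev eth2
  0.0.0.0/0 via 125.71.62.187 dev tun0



Longest prefix match for 38.217.209.17:
  /22 177.93.140.0: no
  /13 198.64.0.0: no
  /19 19.4.224.0: no
  /0 0.0.0.0: MATCH
Selected: next-hop 125.71.62.187 via tun0 (matched /0)


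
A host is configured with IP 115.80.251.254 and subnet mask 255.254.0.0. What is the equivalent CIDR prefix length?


Binary: 11111111.11111110.00000000.00000000
Count leading 1s
Prefix: /15


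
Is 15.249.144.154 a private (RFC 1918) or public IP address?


RFC 1918 private ranges:
  10.0.0.0/8 (10.0.0.0 - 10.255.255.255)
  172.16.0.0/12 (172.16.0.0 - 172.31.255.255)
  192.168.0.0/16 (192.168.0.0 - 192.168.255.255)
Public (not in any RFC 1918 range)


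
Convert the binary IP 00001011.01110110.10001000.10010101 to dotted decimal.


00001011 = 11
01110110 = 118
10001000 = 136
10010101 = 149
IP: 11.118.136.149


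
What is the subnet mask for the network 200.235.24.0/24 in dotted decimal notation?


/24 means 24 network bits, 8 host bits
Binary: 11111111111111111111111100000000
Mask: 255.255.255.0


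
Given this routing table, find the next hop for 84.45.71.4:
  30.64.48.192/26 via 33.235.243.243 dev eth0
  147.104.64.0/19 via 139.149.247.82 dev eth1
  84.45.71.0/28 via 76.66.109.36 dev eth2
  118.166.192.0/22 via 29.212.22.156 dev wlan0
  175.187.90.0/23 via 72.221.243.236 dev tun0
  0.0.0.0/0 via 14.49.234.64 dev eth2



Longest prefix match for 84.45.71.4:
  /26 30.64.48.192: no
  /19 147.104.64.0: no
  /28 84.45.71.0: MATCH
  /22 118.166.192.0: no
  /23 175.187.90.0: no
  /0 0.0.0.0: MATCH
Selected: next-hop 76.66.109.36 via eth2 (matched /28)


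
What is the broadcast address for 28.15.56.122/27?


Network: 28.15.56.96/27
Host bits = 5
Set all host bits to 1:
Broadcast: 28.15.56.127


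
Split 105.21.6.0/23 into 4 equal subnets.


New prefix = 23 + 2 = 25
Each subnet has 128 addresses
  105.21.6.0/25
  105.21.6.128/25
  105.21.7.0/25
  105.21.7.128/25
Subnets: 105.21.6.0/25, 105.21.6.128/25, 105.21.7.0/25, 105.21.7.128/25


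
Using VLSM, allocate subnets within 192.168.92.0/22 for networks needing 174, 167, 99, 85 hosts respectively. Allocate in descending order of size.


174 hosts -> /24 (254 usable): 192.168.92.0/24
167 hosts -> /24 (254 usable): 192.168.93.0/24
99 hosts -> /25 (126 usable): 192.168.94.0/25
85 hosts -> /25 (126 usable): 192.168.94.128/25
Allocation: 192.168.92.0/24 (174 hosts, 254 usable); 192.168.93.0/24 (167 hosts, 254 usable); 192.168.94.0/25 (99 hosts, 126 usable); 192.168.94.128/25 (85 hosts, 126 usable)


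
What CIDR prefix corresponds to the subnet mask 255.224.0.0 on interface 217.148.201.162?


Binary: 11111111.11100000.00000000.00000000
Count leading 1s
Prefix: /11


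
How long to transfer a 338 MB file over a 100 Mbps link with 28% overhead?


Effective throughput = 100 * (1 - 28/100) = 72 Mbps
File size in Mb = 338 * 8 = 2704 Mb
Time = 2704 / 72
Time = 37.5556 seconds


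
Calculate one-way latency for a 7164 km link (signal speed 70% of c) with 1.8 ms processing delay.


Speed = 0.7 * 3e5 km/s = 210000 km/s
Propagation delay = 7164 / 210000 = 0.0341 s = 34.1143 ms
Processing delay = 1.8 ms
Total one-way latency = 35.9143 ms


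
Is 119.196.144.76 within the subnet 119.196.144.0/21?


Subnet network: 119.196.144.0
Test IP AND mask: 119.196.144.0
Yes, 119.196.144.76 is in 119.196.144.0/21


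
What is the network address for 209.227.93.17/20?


IP:   11010001.11100011.01011101.00010001
Mask: 11111111.11111111.11110000.00000000
AND operation:
Net:  11010001.11100011.01010000.00000000
Network: 209.227.80.0/20


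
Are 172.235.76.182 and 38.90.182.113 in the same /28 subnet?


Mask: 255.255.255.240
172.235.76.182 AND mask = 172.235.76.176
38.90.182.113 AND mask = 38.90.182.112
No, different subnets (172.235.76.176 vs 38.90.182.112)


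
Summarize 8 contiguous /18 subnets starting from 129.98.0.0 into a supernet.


Original prefix: /18
Number of subnets: 8 = 2^3
New prefix = 18 - 3 = 15
Supernet: 129.98.0.0/15


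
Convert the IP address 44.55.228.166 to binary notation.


44 = 00101100
55 = 00110111
228 = 11100100
166 = 10100110
Binary: 00101100.00110111.11100100.10100110


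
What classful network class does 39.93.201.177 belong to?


First octet: 39
Binary: 00100111
0xxxxxxx -> Class A (1-126)
Class A, default mask 255.0.0.0 (/8)


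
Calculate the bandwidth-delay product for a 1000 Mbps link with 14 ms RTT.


BDP = bandwidth * RTT
= 1000 Mbps * 14 ms
= 1000 * 1e6 * 14 / 1000 bits
= 14000000 bits
= 1750000 bytes
= 1708.9844 KB
BDP = 14000000 bits (1750000 bytes)


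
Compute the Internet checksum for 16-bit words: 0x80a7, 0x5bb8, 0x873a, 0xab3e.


Sum all words (with carry folding):
+ 0x80a7 = 0x80a7
+ 0x5bb8 = 0xdc5f
+ 0x873a = 0x639a
+ 0xab3e = 0x0ed9
One's complement: ~0x0ed9
Checksum = 0xf126


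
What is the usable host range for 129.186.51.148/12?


Network: 129.176.0.0
Broadcast: 129.191.255.255
First usable = network + 1
Last usable = broadcast - 1
Range: 129.176.0.1 to 129.191.255.254


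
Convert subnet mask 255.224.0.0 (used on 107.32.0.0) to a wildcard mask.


Subnet mask: 255.224.0.0
Wildcard = 255.255.255.255 - subnet mask
255 - 255 = 0
255 - 224 = 31
255 - 0 = 255
255 - 0 = 255
Wildcard: 0.31.255.255


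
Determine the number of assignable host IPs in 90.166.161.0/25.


Host bits = 32 - 25 = 7
Total addresses = 2^7 = 128
Usable = total - 2 (network and broadcast)
Usable hosts: 126


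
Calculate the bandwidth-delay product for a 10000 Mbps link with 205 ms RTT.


BDP = bandwidth * RTT
= 10000 Mbps * 205 ms
= 10000 * 1e6 * 205 / 1000 bits
= 2050000000 bits
= 256250000 bytes
= 250244.1406 KB
BDP = 2050000000 bits (256250000 bytes)


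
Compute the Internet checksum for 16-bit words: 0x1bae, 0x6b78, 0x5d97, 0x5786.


Sum all words (with carry folding):
+ 0x1bae = 0x1bae
+ 0x6b78 = 0x8726
+ 0x5d97 = 0xe4bd
+ 0x5786 = 0x3c44
One's complement: ~0x3c44
Checksum = 0xc3bb


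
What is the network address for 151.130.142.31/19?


IP:   10010111.10000010.10001110.00011111
Mask: 11111111.11111111.11100000.00000000
AND operation:
Net:  10010111.10000010.10000000.00000000
Network: 151.130.128.0/19


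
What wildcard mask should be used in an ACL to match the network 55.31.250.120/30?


Subnet mask: 255.255.255.252
Wildcard = 255.255.255.255 - subnet mask
255 - 255 = 0
255 - 255 = 0
255 - 255 = 0
255 - 252 = 3
Wildcard: 0.0.0.3


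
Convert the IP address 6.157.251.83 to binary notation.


6 = 00000110
157 = 10011101
251 = 11111011
83 = 01010011
Binary: 00000110.10011101.11111011.01010011


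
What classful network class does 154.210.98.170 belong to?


First octet: 154
Binary: 10011010
10xxxxxx -> Class B (128-191)
Class B, default mask 255.255.0.0 (/16)
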